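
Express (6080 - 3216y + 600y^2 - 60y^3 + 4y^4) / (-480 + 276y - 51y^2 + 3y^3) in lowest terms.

(304 - 24y + 4y^2)/(-24 + 3y)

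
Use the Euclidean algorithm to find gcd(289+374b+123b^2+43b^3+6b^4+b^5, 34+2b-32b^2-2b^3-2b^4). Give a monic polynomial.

Apply the Euclidean algorithm:
  b^5+6b^4+43b^3+123b^2+374b+289 = (-(1/2)b-5/2)(-2b^4-2b^3-32b^2+2b+34) + (22b^3+44b^2+396b+374)
  -2b^4-2b^3-32b^2+2b+34 = (-(1/11)b+1/11)(22b^3+44b^2+396b+374) + (0)
Last nonzero remainder: 22b^3+44b^2+396b+374. Dividing through by 22 gives the monic gcd b^3+2b^2+18b+17.

17+18b+2b^2+b^3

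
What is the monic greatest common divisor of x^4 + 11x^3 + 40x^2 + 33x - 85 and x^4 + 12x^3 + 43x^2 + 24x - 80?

x^2 + 4x - 5

Euclidean algorithm in ℚ[x]:
  x^4 + 11x^3 + 40x^2 + 33x - 85 = (x^4 + 12x^3 + 43x^2 + 24x - 80) + (-x^3 - 3x^2 + 9x - 5)
  x^4 + 12x^3 + 43x^2 + 24x - 80 = (-x - 9)(-x^3 - 3x^2 + 9x - 5) + (25x^2 + 100x - 125)
  -x^3 - 3x^2 + 9x - 5 = (-(1/25)x + 1/25)(25x^2 + 100x - 125) + (0)
Last nonzero remainder: 25x^2 + 100x - 125. Dividing through by 25 gives the monic gcd x^2 + 4x - 5.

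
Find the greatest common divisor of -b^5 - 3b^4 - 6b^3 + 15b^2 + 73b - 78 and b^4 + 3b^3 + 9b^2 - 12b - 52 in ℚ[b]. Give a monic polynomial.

b^3 + b^2 + 7b - 26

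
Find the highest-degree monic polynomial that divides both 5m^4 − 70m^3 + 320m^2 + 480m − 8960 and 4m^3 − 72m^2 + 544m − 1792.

m^3 − 18m^2 + 136m − 448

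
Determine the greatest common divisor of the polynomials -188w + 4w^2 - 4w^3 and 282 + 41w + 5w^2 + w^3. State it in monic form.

Repeated division with remainder:
  -4w^3 + 4w^2 - 188w = (-4)(w^3 + 5w^2 + 41w + 282) + (24w^2 - 24w + 1128)
  w^3 + 5w^2 + 41w + 282 = ((1/24)w + 1/4)(24w^2 - 24w + 1128) + (0)
Last nonzero remainder: 24w^2 - 24w + 1128. Dividing through by 24 gives the monic gcd w^2 - w + 47.

47 - w + w^2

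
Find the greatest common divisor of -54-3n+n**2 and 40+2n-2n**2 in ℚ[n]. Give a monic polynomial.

Repeated division with remainder:
  n**2-3n-54 = (-1/2)(-2n**2+2n+40) + (-2n-34)
  -2n**2+2n+40 = (n-18)(-2n-34) + (-572)
  -2n-34 = ((1/286)n+17/286)(-572) + (0)
The last nonzero remainder is the constant -572, so the polynomials are coprime and gcd = 1.

1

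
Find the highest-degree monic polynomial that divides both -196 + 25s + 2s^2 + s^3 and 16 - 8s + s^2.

-4 + s

By polynomial division,
  s^3 + 2s^2 + 25s - 196 = (s + 10)(s^2 - 8s + 16) + (89s - 356)
  s^2 - 8s + 16 = ((1/89)s - 4/89)(89s - 356) + (0)
Last nonzero remainder: 89s - 356. Dividing through by 89 gives the monic gcd s - 4.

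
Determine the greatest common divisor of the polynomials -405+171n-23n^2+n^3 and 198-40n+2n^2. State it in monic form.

-9+n

By polynomial division,
  n^3-23n^2+171n-405 = ((1/2)n-3/2)(2n^2-40n+198) + (12n-108)
  2n^2-40n+198 = ((1/6)n-11/6)(12n-108) + (0)
Last nonzero remainder: 12n-108. Dividing through by 12 gives the monic gcd n-9.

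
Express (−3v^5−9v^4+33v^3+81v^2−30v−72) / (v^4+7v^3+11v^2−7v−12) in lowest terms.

(−3v^2+3v+18)/(v+3)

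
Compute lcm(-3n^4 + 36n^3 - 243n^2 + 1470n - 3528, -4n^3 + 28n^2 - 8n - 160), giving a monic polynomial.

n^6 - 15n^5 + 107n^4 - 613n^3 + 1836n^2 + 1372n - 11760

Apply the Euclidean algorithm:
  -3n^4 + 36n^3 - 243n^2 + 1470n - 3528 = ((3/4)n - 15/4)(-4n^3 + 28n^2 - 8n - 160) + (-132n^2 + 1560n - 4128)
  -4n^3 + 28n^2 - 8n - 160 = ((1/33)n + 53/363)(-132n^2 + 1560n - 4128) + (-(13392/121)n + 53568/121)
  -132n^2 + 1560n - 4128 = ((1331/1116)n - 5203/558)(-(13392/121)n + 53568/121) + (0)
Last nonzero remainder: -(13392/121)n + 53568/121. Dividing through by -13392/121 gives the monic gcd n - 4.
Then lcm(f, g) = f·g / gcd(f, g); expanding and making the result monic gives the answer.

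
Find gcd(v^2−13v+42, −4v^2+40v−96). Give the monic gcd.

v−6

Euclidean algorithm in ℚ[v]:
  v^2−13v+42 = (−1/4)(−4v^2+40v−96) + (−3v+18)
  −4v^2+40v−96 = ((4/3)v−16/3)(−3v+18) + (0)
Last nonzero remainder: −3v+18. Dividing through by −3 gives the monic gcd v−6.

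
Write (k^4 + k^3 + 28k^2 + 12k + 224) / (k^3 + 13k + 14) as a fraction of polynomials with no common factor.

(k^2 + 2k + 16)/(k + 1)

Repeated division with remainder:
  k^4 + k^3 + 28k^2 + 12k + 224 = (k + 1)(k^3 + 13k + 14) + (15k^2 - 15k + 210)
  k^3 + 13k + 14 = ((1/15)k + 1/15)(15k^2 - 15k + 210) + (0)
Last nonzero remainder: 15k^2 - 15k + 210. Dividing through by 15 gives the monic gcd k^2 - k + 14.
Cancel k^2 - k + 14 from numerator and denominator to get the reduced form.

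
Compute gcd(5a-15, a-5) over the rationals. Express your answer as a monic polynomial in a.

By polynomial division,
  5a-15 = (5)(a-5) + (10)
  a-5 = ((1/10)a-1/2)(10) + (0)
The last nonzero remainder is the constant 10, so the polynomials are coprime and gcd = 1.

1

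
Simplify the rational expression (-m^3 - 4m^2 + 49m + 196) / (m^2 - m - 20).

(-m^2 + 49)/(m - 5)

Apply the Euclidean algorithm:
  -m^3 - 4m^2 + 49m + 196 = (-m - 5)(m^2 - m - 20) + (24m + 96)
  m^2 - m - 20 = ((1/24)m - 5/24)(24m + 96) + (0)
Last nonzero remainder: 24m + 96. Dividing through by 24 gives the monic gcd m + 4.
Cancel m + 4 from numerator and denominator to get the reduced form.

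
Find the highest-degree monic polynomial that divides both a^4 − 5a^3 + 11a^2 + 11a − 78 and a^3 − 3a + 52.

Apply the Euclidean algorithm:
  a^4 − 5a^3 + 11a^2 + 11a − 78 = (a − 5)(a^3 − 3a + 52) + (14a^2 − 56a + 182)
  a^3 − 3a + 52 = ((1/14)a + 2/7)(14a^2 − 56a + 182) + (0)
Last nonzero remainder: 14a^2 − 56a + 182. Dividing through by 14 gives the monic gcd a^2 − 4a + 13.

a^2 − 4a + 13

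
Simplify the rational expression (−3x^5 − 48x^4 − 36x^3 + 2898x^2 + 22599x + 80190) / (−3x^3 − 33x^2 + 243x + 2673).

Apply the Euclidean algorithm:
  −3x^5 − 48x^4 − 36x^3 + 2898x^2 + 22599x + 80190 = (x^2 + 5x + 38)(−3x^3 − 33x^2 + 243x + 2673) + (264x^2 − 21384)
  −3x^3 − 33x^2 + 243x + 2673 = (−(1/88)x − 1/8)(264x^2 − 21384) + (0)
Last nonzero remainder: 264x^2 − 21384. Dividing through by 264 gives the monic gcd x^2 − 81.
Cancel x^2 − 81 from numerator and denominator to get the reduced form.

(x^3 + 16x^2 + 93x + 330)/(x + 11)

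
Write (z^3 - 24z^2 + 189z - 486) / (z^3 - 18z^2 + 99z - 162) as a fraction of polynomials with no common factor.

Euclidean algorithm in ℚ[z]:
  z^3 - 24z^2 + 189z - 486 = (z^3 - 18z^2 + 99z - 162) + (-6z^2 + 90z - 324)
  z^3 - 18z^2 + 99z - 162 = (-(1/6)z + 1/2)(-6z^2 + 90z - 324) + (0)
Last nonzero remainder: -6z^2 + 90z - 324. Dividing through by -6 gives the monic gcd z^2 - 15z + 54.
Cancel z^2 - 15z + 54 from numerator and denominator to get the reduced form.

(z - 9)/(z - 3)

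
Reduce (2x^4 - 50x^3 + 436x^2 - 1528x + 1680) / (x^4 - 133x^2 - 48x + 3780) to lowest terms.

Repeated division with remainder:
  2x^4 - 50x^3 + 436x^2 - 1528x + 1680 = (2)(x^4 - 133x^2 - 48x + 3780) + (-50x^3 + 702x^2 - 1432x - 5880)
  x^4 - 133x^2 - 48x + 3780 = (-(1/50)x - 351/1250)(-50x^3 + 702x^2 - 1432x - 5880) + ((22176/625)x^2 - (354816/625)x + 266112/125)
  -50x^3 + 702x^2 - 1432x - 5880 = (-(15625/11088)x - 4375/1584)((22176/625)x^2 - (354816/625)x + 266112/125) + (0)
Last nonzero remainder: (22176/625)x^2 - (354816/625)x + 266112/125. Dividing through by 22176/625 gives the monic gcd x^2 - 16x + 60.
Cancel x^2 - 16x + 60 from numerator and denominator to get the reduced form.

(2x^2 - 18x + 28)/(x^2 + 16x + 63)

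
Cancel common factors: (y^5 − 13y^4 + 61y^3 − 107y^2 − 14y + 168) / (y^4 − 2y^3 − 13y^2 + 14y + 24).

(y^3 − 10y^2 + 35y − 42)/(y^2 + y − 6)

Repeated division with remainder:
  y^5 − 13y^4 + 61y^3 − 107y^2 − 14y + 168 = (y − 11)(y^4 − 2y^3 − 13y^2 + 14y + 24) + (52y^3 − 264y^2 + 116y + 432)
  y^4 − 2y^3 − 13y^2 + 14y + 24 = ((1/52)y + 10/169)(52y^3 − 264y^2 + 116y + 432) + ((66/169)y^2 − (198/169)y − 264/169)
  52y^3 − 264y^2 + 116y + 432 = ((4394/33)y − 3042/11)((66/169)y^2 − (198/169)y − 264/169) + (0)
Last nonzero remainder: (66/169)y^2 − (198/169)y − 264/169. Dividing through by 66/169 gives the monic gcd y^2 − 3y − 4.
Cancel y^2 − 3y − 4 from numerator and denominator to get the reduced form.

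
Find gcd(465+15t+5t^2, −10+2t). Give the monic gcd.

1

By polynomial division,
  5t^2+15t+465 = ((5/2)t+20)(2t−10) + (665)
  2t−10 = ((2/665)t−2/133)(665) + (0)
The last nonzero remainder is the constant 665, so the polynomials are coprime and gcd = 1.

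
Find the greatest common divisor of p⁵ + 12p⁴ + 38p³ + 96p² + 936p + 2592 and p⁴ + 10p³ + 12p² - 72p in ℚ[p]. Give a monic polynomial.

Repeated division with remainder:
  p⁵ + 12p⁴ + 38p³ + 96p² + 936p + 2592 = (p + 2)(p⁴ + 10p³ + 12p² - 72p) + (6p³ + 144p² + 1080p + 2592)
  p⁴ + 10p³ + 12p² - 72p = ((1/6)p - 7/3)(6p³ + 144p² + 1080p + 2592) + (168p² + 2016p + 6048)
  6p³ + 144p² + 1080p + 2592 = ((1/28)p + 3/7)(168p² + 2016p + 6048) + (0)
Last nonzero remainder: 168p² + 2016p + 6048. Dividing through by 168 gives the monic gcd p² + 12p + 36.

p² + 12p + 36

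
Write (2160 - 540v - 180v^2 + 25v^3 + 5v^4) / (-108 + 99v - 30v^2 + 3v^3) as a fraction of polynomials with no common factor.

By polynomial division,
  5v^4 + 25v^3 - 180v^2 - 540v + 2160 = ((5/3)v + 25)(3v^3 - 30v^2 + 99v - 108) + (405v^2 - 2835v + 4860)
  3v^3 - 30v^2 + 99v - 108 = ((1/135)v - 1/45)(405v^2 - 2835v + 4860) + (0)
Last nonzero remainder: 405v^2 - 2835v + 4860. Dividing through by 405 gives the monic gcd v^2 - 7v + 12.
Cancel v^2 - 7v + 12 from numerator and denominator to get the reduced form.

(180 + 60v + 5v^2)/(-9 + 3v)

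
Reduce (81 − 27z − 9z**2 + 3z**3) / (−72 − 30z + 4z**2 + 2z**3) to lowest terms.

(27 − 18z + 3z**2)/(−24 − 2z + 2z**2)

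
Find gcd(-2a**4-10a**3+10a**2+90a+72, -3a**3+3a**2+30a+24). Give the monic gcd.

By polynomial division,
  -2a**4-10a**3+10a**2+90a+72 = ((2/3)a+4)(-3a**3+3a**2+30a+24) + (-22a**2-46a-24)
  -3a**3+3a**2+30a+24 = ((3/22)a-51/121)(-22a**2-46a-24) + ((1680/121)a+1680/121)
  -22a**2-46a-24 = (-(1331/840)a-121/70)((1680/121)a+1680/121) + (0)
Last nonzero remainder: (1680/121)a+1680/121. Dividing through by 1680/121 gives the monic gcd a+1.

a+1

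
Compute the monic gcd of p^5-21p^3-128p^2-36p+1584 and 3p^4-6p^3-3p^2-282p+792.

p^3+2p^2+7p-66

Apply the Euclidean algorithm:
  p^5-21p^3-128p^2-36p+1584 = ((1/3)p+2/3)(3p^4-6p^3-3p^2-282p+792) + (-16p^3-32p^2-112p+1056)
  3p^4-6p^3-3p^2-282p+792 = (-(3/16)p+3/4)(-16p^3-32p^2-112p+1056) + (0)
Last nonzero remainder: -16p^3-32p^2-112p+1056. Dividing through by -16 gives the monic gcd p^3+2p^2+7p-66.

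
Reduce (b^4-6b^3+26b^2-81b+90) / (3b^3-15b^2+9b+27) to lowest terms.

(b^3-3b^2+17b-30)/(3b^2-6b-9)

Euclidean algorithm in ℚ[b]:
  b^4-6b^3+26b^2-81b+90 = ((1/3)b-1/3)(3b^3-15b^2+9b+27) + (18b^2-87b+99)
  3b^3-15b^2+9b+27 = ((1/6)b-1/36)(18b^2-87b+99) + (-(119/12)b+119/4)
  18b^2-87b+99 = (-(216/119)b+396/119)(-(119/12)b+119/4) + (0)
Last nonzero remainder: -(119/12)b+119/4. Dividing through by -119/12 gives the monic gcd b-3.
Cancel b-3 from numerator and denominator to get the reduced form.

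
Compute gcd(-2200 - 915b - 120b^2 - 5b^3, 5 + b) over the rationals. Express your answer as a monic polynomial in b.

5 + b

By polynomial division,
  -5b^3 - 120b^2 - 915b - 2200 = (-5b^2 - 95b - 440)(b + 5) + (0)
The last nonzero remainder b + 5 is already monic.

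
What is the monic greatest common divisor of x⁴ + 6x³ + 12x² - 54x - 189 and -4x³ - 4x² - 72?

Repeated division with remainder:
  x⁴ + 6x³ + 12x² - 54x - 189 = (-(1/4)x - 5/4)(-4x³ - 4x² - 72) + (7x² - 72x - 279)
  -4x³ - 4x² - 72 = (-(4/7)x - 316/49)(7x² - 72x - 279) + (-(30564/49)x - 91692/49)
  7x² - 72x - 279 = (-(343/30564)x + 1519/10188)(-(30564/49)x - 91692/49) + (0)
Last nonzero remainder: -(30564/49)x - 91692/49. Dividing through by -30564/49 gives the monic gcd x + 3.

x + 3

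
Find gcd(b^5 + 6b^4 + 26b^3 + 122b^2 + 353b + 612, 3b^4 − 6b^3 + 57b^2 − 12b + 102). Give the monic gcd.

b^2 − 2b + 17

Apply the Euclidean algorithm:
  b^5 + 6b^4 + 26b^3 + 122b^2 + 353b + 612 = ((1/3)b + 8/3)(3b^4 − 6b^3 + 57b^2 − 12b + 102) + (23b^3 − 26b^2 + 351b + 340)
  3b^4 − 6b^3 + 57b^2 − 12b + 102 = ((3/23)b − 60/529)(23b^3 − 26b^2 + 351b + 340) + ((4374/529)b^2 − (8748/529)b + 74358/529)
  23b^3 − 26b^2 + 351b + 340 = ((12167/4374)b + 5290/2187)((4374/529)b^2 − (8748/529)b + 74358/529) + (0)
Last nonzero remainder: (4374/529)b^2 − (8748/529)b + 74358/529. Dividing through by 4374/529 gives the monic gcd b^2 − 2b + 17.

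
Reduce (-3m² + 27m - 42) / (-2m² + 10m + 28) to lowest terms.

(3m - 6)/(2m + 4)

Repeated division with remainder:
  -3m² + 27m - 42 = (3/2)(-2m² + 10m + 28) + (12m - 84)
  -2m² + 10m + 28 = (-(1/6)m - 1/3)(12m - 84) + (0)
Last nonzero remainder: 12m - 84. Dividing through by 12 gives the monic gcd m - 7.
Cancel m - 7 from numerator and denominator to get the reduced form.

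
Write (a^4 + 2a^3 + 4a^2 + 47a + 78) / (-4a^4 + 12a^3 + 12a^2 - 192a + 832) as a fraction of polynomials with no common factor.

(-a^2 - 5a - 6)/(4a^2 - 64)

Euclidean algorithm in ℚ[a]:
  a^4 + 2a^3 + 4a^2 + 47a + 78 = (-1/4)(-4a^4 + 12a^3 + 12a^2 - 192a + 832) + (5a^3 + 7a^2 - a + 286)
  -4a^4 + 12a^3 + 12a^2 - 192a + 832 = (-(4/5)a + 88/25)(5a^3 + 7a^2 - a + 286) + (-(336/25)a^2 + (1008/25)a - 4368/25)
  5a^3 + 7a^2 - a + 286 = (-(125/336)a - 275/168)(-(336/25)a^2 + (1008/25)a - 4368/25) + (0)
Last nonzero remainder: -(336/25)a^2 + (1008/25)a - 4368/25. Dividing through by -336/25 gives the monic gcd a^2 - 3a + 13.
Cancel a^2 - 3a + 13 from numerator and denominator to get the reduced form.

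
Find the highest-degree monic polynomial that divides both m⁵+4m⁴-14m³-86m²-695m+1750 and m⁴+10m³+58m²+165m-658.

m²+5m-14

By polynomial division,
  m⁵+4m⁴-14m³-86m²-695m+1750 = (m-6)(m⁴+10m³+58m²+165m-658) + (-12m³+97m²+953m-2198)
  m⁴+10m³+58m²+165m-658 = (-(1/12)m-217/144)(-12m³+97m²+953m-2198) + ((40837/144)m²+(204185/144)m-285859/72)
  -12m³+97m²+953m-2198 = (-(1728/40837)m+22608/40837)((40837/144)m²+(204185/144)m-285859/72) + (0)
Last nonzero remainder: (40837/144)m²+(204185/144)m-285859/72. Dividing through by 40837/144 gives the monic gcd m²+5m-14.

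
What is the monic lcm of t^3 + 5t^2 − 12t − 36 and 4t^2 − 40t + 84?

Euclidean algorithm in ℚ[t]:
  t^3 + 5t^2 − 12t − 36 = ((1/4)t + 15/4)(4t^2 − 40t + 84) + (117t − 351)
  4t^2 − 40t + 84 = ((4/117)t − 28/117)(117t − 351) + (0)
Last nonzero remainder: 117t − 351. Dividing through by 117 gives the monic gcd t − 3.
Then lcm(f, g) = f·g / gcd(f, g); expanding and making the result monic gives the answer.

t^4 − 2t^3 − 47t^2 + 48t + 252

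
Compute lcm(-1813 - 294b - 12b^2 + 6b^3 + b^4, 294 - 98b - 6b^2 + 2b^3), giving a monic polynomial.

5439 - 931b - 258b^2 - 30b^3 + 3b^4 + b^5

Apply the Euclidean algorithm:
  b^4 + 6b^3 - 12b^2 - 294b - 1813 = ((1/2)b + 9/2)(2b^3 - 6b^2 - 98b + 294) + (64b^2 - 3136)
  2b^3 - 6b^2 - 98b + 294 = ((1/32)b - 3/32)(64b^2 - 3136) + (0)
Last nonzero remainder: 64b^2 - 3136. Dividing through by 64 gives the monic gcd b^2 - 49.
Then lcm(f, g) = f·g / gcd(f, g); expanding and making the result monic gives the answer.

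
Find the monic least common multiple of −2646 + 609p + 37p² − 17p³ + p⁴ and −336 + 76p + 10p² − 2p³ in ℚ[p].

10584 − 5082p + 461p² + 105p³ − 21p⁴ + p⁵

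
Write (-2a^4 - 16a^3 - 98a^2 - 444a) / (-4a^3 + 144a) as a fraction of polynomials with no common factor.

Repeated division with remainder:
  -2a^4 - 16a^3 - 98a^2 - 444a = ((1/2)a + 4)(-4a^3 + 144a) + (-170a^2 - 1020a)
  -4a^3 + 144a = ((2/85)a - 12/85)(-170a^2 - 1020a) + (0)
Last nonzero remainder: -170a^2 - 1020a. Dividing through by -170 gives the monic gcd a^2 + 6a.
Cancel a^2 + 6a from numerator and denominator to get the reduced form.

(a^2 + 2a + 37)/(2a - 12)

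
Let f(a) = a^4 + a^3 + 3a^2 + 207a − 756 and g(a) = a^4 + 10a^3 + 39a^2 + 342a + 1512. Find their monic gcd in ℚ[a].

a^3 + 4a^2 + 15a + 252

Repeated division with remainder:
  a^4 + a^3 + 3a^2 + 207a − 756 = (a^4 + 10a^3 + 39a^2 + 342a + 1512) + (−9a^3 − 36a^2 − 135a − 2268)
  a^4 + 10a^3 + 39a^2 + 342a + 1512 = (−(1/9)a − 2/3)(−9a^3 − 36a^2 − 135a − 2268) + (0)
Last nonzero remainder: −9a^3 − 36a^2 − 135a − 2268. Dividing through by −9 gives the monic gcd a^3 + 4a^2 + 15a + 252.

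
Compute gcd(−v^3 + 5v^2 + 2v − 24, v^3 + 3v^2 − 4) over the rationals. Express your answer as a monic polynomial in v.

v + 2

Apply the Euclidean algorithm:
  −v^3 + 5v^2 + 2v − 24 = (−1)(v^3 + 3v^2 − 4) + (8v^2 + 2v − 28)
  v^3 + 3v^2 − 4 = ((1/8)v + 11/32)(8v^2 + 2v − 28) + ((45/16)v + 45/8)
  8v^2 + 2v − 28 = ((128/45)v − 224/45)((45/16)v + 45/8) + (0)
Last nonzero remainder: (45/16)v + 45/8. Dividing through by 45/16 gives the monic gcd v + 2.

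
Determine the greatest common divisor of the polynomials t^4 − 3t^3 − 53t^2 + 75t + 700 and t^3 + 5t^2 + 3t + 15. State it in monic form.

t + 5

By polynomial division,
  t^4 − 3t^3 − 53t^2 + 75t + 700 = (t − 8)(t^3 + 5t^2 + 3t + 15) + (−16t^2 + 84t + 820)
  t^3 + 5t^2 + 3t + 15 = (−(1/16)t − 41/64)(−16t^2 + 84t + 820) + ((1729/16)t + 8645/16)
  −16t^2 + 84t + 820 = (−(256/1729)t + 2624/1729)((1729/16)t + 8645/16) + (0)
Last nonzero remainder: (1729/16)t + 8645/16. Dividing through by 1729/16 gives the monic gcd t + 5.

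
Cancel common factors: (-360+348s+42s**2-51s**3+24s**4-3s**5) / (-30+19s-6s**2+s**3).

(-36+24s+15s**2-3s**3)/(-3+s)

Euclidean algorithm in ℚ[s]:
  -3s**5+24s**4-51s**3+42s**2+348s-360 = (-3s**2+6s+42)(s**3-6s**2+19s-30) + (90s**2-270s+900)
  s**3-6s**2+19s-30 = ((1/90)s-1/30)(90s**2-270s+900) + (0)
Last nonzero remainder: 90s**2-270s+900. Dividing through by 90 gives the monic gcd s**2-3s+10.
Cancel s**2-3s+10 from numerator and denominator to get the reduced form.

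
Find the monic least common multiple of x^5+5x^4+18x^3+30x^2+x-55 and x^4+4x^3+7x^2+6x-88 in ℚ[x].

By polynomial division,
  x^5+5x^4+18x^3+30x^2+x-55 = (x+1)(x^4+4x^3+7x^2+6x-88) + (7x^3+17x^2+83x+33)
  x^4+4x^3+7x^2+6x-88 = ((1/7)x+11/49)(7x^3+17x^2+83x+33) + (-(425/49)x^2-(850/49)x-4675/49)
  7x^3+17x^2+83x+33 = (-(343/425)x-147/425)(-(425/49)x^2-(850/49)x-4675/49) + (0)
Last nonzero remainder: -(425/49)x^2-(850/49)x-4675/49. Dividing through by -425/49 gives the monic gcd x^2+2x+11.
Then lcm(f, g) = f·g / gcd(f, g); expanding and making the result monic gives the answer.

x^7+7x^6+20x^5+26x^4-83x^3-293x^2-118x+440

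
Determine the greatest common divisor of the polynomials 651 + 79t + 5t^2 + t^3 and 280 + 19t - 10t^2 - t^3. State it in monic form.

Apply the Euclidean algorithm:
  t^3 + 5t^2 + 79t + 651 = (-1)(-t^3 - 10t^2 + 19t + 280) + (-5t^2 + 98t + 931)
  -t^3 - 10t^2 + 19t + 280 = ((1/5)t + 148/25)(-5t^2 + 98t + 931) + (-(18684/25)t - 130788/25)
  -5t^2 + 98t + 931 = ((125/18684)t - 3325/18684)(-(18684/25)t - 130788/25) + (0)
Last nonzero remainder: -(18684/25)t - 130788/25. Dividing through by -18684/25 gives the monic gcd t + 7.

7 + t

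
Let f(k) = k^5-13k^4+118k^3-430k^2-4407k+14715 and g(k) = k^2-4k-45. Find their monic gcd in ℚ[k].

k^2-4k-45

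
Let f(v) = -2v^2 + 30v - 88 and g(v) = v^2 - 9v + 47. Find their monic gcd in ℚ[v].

1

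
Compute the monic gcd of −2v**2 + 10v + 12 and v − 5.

1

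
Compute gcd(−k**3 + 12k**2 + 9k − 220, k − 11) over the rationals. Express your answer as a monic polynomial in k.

Euclidean algorithm in ℚ[k]:
  −k**3 + 12k**2 + 9k − 220 = (−k**2 + k + 20)(k − 11) + (0)
The last nonzero remainder k − 11 is already monic.

k − 11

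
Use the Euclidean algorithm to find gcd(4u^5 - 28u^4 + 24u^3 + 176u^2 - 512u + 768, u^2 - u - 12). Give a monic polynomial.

By polynomial division,
  4u^5 - 28u^4 + 24u^3 + 176u^2 - 512u + 768 = (4u^3 - 24u^2 + 48u - 64)(u^2 - u - 12) + (0)
The last nonzero remainder u^2 - u - 12 is already monic.

u^2 - u - 12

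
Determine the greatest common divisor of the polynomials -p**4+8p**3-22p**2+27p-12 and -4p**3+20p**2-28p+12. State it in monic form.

p-1

Euclidean algorithm in ℚ[p]:
  -p**4+8p**3-22p**2+27p-12 = ((1/4)p-3/4)(-4p**3+20p**2-28p+12) + (3p-3)
  -4p**3+20p**2-28p+12 = (-(4/3)p**2+(16/3)p-4)(3p-3) + (0)
Last nonzero remainder: 3p-3. Dividing through by 3 gives the monic gcd p-1.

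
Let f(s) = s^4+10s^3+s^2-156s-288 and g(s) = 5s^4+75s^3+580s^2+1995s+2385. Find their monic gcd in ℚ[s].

Euclidean algorithm in ℚ[s]:
  s^4+10s^3+s^2-156s-288 = (1/5)(5s^4+75s^3+580s^2+1995s+2385) + (-5s^3-115s^2-555s-765)
  5s^4+75s^3+580s^2+1995s+2385 = (-s+8)(-5s^3-115s^2-555s-765) + (945s^2+5670s+8505)
  -5s^3-115s^2-555s-765 = (-(1/189)s-17/189)(945s^2+5670s+8505) + (0)
Last nonzero remainder: 945s^2+5670s+8505. Dividing through by 945 gives the monic gcd s^2+6s+9.

s^2+6s+9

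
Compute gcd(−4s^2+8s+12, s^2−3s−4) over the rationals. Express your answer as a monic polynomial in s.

s+1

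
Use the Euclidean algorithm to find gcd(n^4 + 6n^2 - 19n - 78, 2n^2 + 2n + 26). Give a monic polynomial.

n^2 + n + 13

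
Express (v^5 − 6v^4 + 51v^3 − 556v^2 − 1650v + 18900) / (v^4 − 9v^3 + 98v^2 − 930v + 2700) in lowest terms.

(v^2 − 2v − 35)/(v − 5)

Euclidean algorithm in ℚ[v]:
  v^5 − 6v^4 + 51v^3 − 556v^2 − 1650v + 18900 = (v + 3)(v^4 − 9v^3 + 98v^2 − 930v + 2700) + (−20v^3 + 80v^2 − 1560v + 10800)
  v^4 − 9v^3 + 98v^2 − 930v + 2700 = (−(1/20)v + 1/4)(−20v^3 + 80v^2 − 1560v + 10800) + (0)
Last nonzero remainder: −20v^3 + 80v^2 − 1560v + 10800. Dividing through by −20 gives the monic gcd v^3 − 4v^2 + 78v − 540.
Cancel v^3 − 4v^2 + 78v − 540 from numerator and denominator to get the reduced form.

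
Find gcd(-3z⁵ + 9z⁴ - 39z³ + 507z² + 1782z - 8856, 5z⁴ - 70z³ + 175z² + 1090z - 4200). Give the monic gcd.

z² - 2z - 24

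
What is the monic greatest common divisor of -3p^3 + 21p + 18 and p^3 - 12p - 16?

p + 2

Euclidean algorithm in ℚ[p]:
  -3p^3 + 21p + 18 = (-3)(p^3 - 12p - 16) + (-15p - 30)
  p^3 - 12p - 16 = (-(1/15)p^2 + (2/15)p + 8/15)(-15p - 30) + (0)
Last nonzero remainder: -15p - 30. Dividing through by -15 gives the monic gcd p + 2.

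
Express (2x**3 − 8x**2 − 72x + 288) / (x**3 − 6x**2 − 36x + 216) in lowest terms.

(2x − 8)/(x − 6)

Repeated division with remainder:
  2x**3 − 8x**2 − 72x + 288 = (2)(x**3 − 6x**2 − 36x + 216) + (4x**2 − 144)
  x**3 − 6x**2 − 36x + 216 = ((1/4)x − 3/2)(4x**2 − 144) + (0)
Last nonzero remainder: 4x**2 − 144. Dividing through by 4 gives the monic gcd x**2 − 36.
Cancel x**2 − 36 from numerator and denominator to get the reduced form.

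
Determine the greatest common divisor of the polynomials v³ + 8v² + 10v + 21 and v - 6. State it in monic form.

1

Repeated division with remainder:
  v³ + 8v² + 10v + 21 = (v² + 14v + 94)(v - 6) + (585)
  v - 6 = ((1/585)v - 2/195)(585) + (0)
The last nonzero remainder is the constant 585, so the polynomials are coprime and gcd = 1.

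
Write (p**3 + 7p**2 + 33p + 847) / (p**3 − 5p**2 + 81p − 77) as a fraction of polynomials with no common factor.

(p + 11)/(p − 1)

Euclidean algorithm in ℚ[p]:
  p**3 + 7p**2 + 33p + 847 = (p**3 − 5p**2 + 81p − 77) + (12p**2 − 48p + 924)
  p**3 − 5p**2 + 81p − 77 = ((1/12)p − 1/12)(12p**2 − 48p + 924) + (0)
Last nonzero remainder: 12p**2 − 48p + 924. Dividing through by 12 gives the monic gcd p**2 − 4p + 77.
Cancel p**2 − 4p + 77 from numerator and denominator to get the reduced form.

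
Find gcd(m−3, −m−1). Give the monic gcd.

1

Repeated division with remainder:
  m−3 = (−1)(−m−1) + (−4)
  −m−1 = ((1/4)m+1/4)(−4) + (0)
The last nonzero remainder is the constant −4, so the polynomials are coprime and gcd = 1.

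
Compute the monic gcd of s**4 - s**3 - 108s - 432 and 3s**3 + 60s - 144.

s**2 + 2s + 24

Apply the Euclidean algorithm:
  s**4 - s**3 - 108s - 432 = ((1/3)s - 1/3)(3s**3 + 60s - 144) + (-20s**2 - 40s - 480)
  3s**3 + 60s - 144 = (-(3/20)s + 3/10)(-20s**2 - 40s - 480) + (0)
Last nonzero remainder: -20s**2 - 40s - 480. Dividing through by -20 gives the monic gcd s**2 + 2s + 24.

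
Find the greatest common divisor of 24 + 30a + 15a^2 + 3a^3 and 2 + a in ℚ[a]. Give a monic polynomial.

2 + a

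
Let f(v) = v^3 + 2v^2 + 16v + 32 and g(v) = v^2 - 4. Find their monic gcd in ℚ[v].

By polynomial division,
  v^3 + 2v^2 + 16v + 32 = (v + 2)(v^2 - 4) + (20v + 40)
  v^2 - 4 = ((1/20)v - 1/10)(20v + 40) + (0)
Last nonzero remainder: 20v + 40. Dividing through by 20 gives the monic gcd v + 2.

v + 2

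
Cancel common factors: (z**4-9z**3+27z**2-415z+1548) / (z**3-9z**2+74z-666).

Euclidean algorithm in ℚ[z]:
  z**4-9z**3+27z**2-415z+1548 = (z)(z**3-9z**2+74z-666) + (-47z**2+251z+1548)
  z**3-9z**2+74z-666 = (-(1/47)z+172/2209)(-47z**2+251z+1548) + ((193050/2209)z-1737450/2209)
  -47z**2+251z+1548 = (-(103823/193050)z-189974/96525)((193050/2209)z-1737450/2209) + (0)
Last nonzero remainder: (193050/2209)z-1737450/2209. Dividing through by 193050/2209 gives the monic gcd z-9.
Cancel z-9 from numerator and denominator to get the reduced form.

(z**3+27z-172)/(z**2+74)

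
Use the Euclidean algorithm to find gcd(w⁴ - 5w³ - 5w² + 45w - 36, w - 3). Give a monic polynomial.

w - 3

By polynomial division,
  w⁴ - 5w³ - 5w² + 45w - 36 = (w³ - 2w² - 11w + 12)(w - 3) + (0)
The last nonzero remainder w - 3 is already monic.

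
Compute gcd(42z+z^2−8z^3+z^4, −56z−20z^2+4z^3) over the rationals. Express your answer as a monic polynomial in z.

Repeated division with remainder:
  z^4−8z^3+z^2+42z = ((1/4)z−3/4)(4z^3−20z^2−56z) + (0)
Last nonzero remainder: 4z^3−20z^2−56z. Dividing through by 4 gives the monic gcd z^3−5z^2−14z.

−14z−5z^2+z^3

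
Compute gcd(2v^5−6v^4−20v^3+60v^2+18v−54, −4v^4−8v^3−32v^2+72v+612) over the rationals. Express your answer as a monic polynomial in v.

Apply the Euclidean algorithm:
  2v^5−6v^4−20v^3+60v^2+18v−54 = (−(1/2)v+5/2)(−4v^4−8v^3−32v^2+72v+612) + (−16v^3+176v^2+144v−1584)
  −4v^4−8v^3−32v^2+72v+612 = ((1/4)v+13/4)(−16v^3+176v^2+144v−1584) + (−640v^2+5760)
  −16v^3+176v^2+144v−1584 = ((1/40)v−11/40)(−640v^2+5760) + (0)
Last nonzero remainder: −640v^2+5760. Dividing through by −640 gives the monic gcd v^2−9.

v^2−9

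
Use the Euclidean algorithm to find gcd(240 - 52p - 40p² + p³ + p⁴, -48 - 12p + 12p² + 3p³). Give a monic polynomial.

-8 + 2p + p²

Apply the Euclidean algorithm:
  p⁴ + p³ - 40p² - 52p + 240 = ((1/3)p - 1)(3p³ + 12p² - 12p - 48) + (-24p² - 48p + 192)
  3p³ + 12p² - 12p - 48 = (-(1/8)p - 1/4)(-24p² - 48p + 192) + (0)
Last nonzero remainder: -24p² - 48p + 192. Dividing through by -24 gives the monic gcd p² + 2p - 8.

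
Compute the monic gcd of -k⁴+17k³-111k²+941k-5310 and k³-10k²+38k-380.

By polynomial division,
  -k⁴+17k³-111k²+941k-5310 = (-k+7)(k³-10k²+38k-380) + (-3k²+295k-2650)
  k³-10k²+38k-380 = (-(1/3)k-265/9)(-3k²+295k-2650) + ((70567/9)k-705670/9)
  -3k²+295k-2650 = (-(27/70567)k+2385/70567)((70567/9)k-705670/9) + (0)
Last nonzero remainder: (70567/9)k-705670/9. Dividing through by 70567/9 gives the monic gcd k-10.

k-10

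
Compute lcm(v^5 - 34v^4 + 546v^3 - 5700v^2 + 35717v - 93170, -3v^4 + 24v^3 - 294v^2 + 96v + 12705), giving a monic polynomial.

v^6 - 29v^5 + 376v^4 - 2970v^3 + 7217v^2 + 85415v - 465850

Apply the Euclidean algorithm:
  v^5 - 34v^4 + 546v^3 - 5700v^2 + 35717v - 93170 = (-(1/3)v + 26/3)(-3v^4 + 24v^3 - 294v^2 + 96v + 12705) + (240v^3 - 3120v^2 + 39120v - 203280)
  -3v^4 + 24v^3 - 294v^2 + 96v + 12705 = (-(1/80)v - 1/16)(240v^3 - 3120v^2 + 39120v - 203280) + (0)
Last nonzero remainder: 240v^3 - 3120v^2 + 39120v - 203280. Dividing through by 240 gives the monic gcd v^3 - 13v^2 + 163v - 847.
Then lcm(f, g) = f·g / gcd(f, g); expanding and making the result monic gives the answer.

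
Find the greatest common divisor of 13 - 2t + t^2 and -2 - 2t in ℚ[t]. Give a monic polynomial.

Repeated division with remainder:
  t^2 - 2t + 13 = (-(1/2)t + 3/2)(-2t - 2) + (16)
  -2t - 2 = (-(1/8)t - 1/8)(16) + (0)
The last nonzero remainder is the constant 16, so the polynomials are coprime and gcd = 1.

1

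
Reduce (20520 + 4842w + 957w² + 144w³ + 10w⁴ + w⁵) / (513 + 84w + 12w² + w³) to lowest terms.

Repeated division with remainder:
  w⁵ + 10w⁴ + 144w³ + 957w² + 4842w + 20520 = (w² - 2w + 84)(w³ + 12w² + 84w + 513) + (-396w² - 1188w - 22572)
  w³ + 12w² + 84w + 513 = (-(1/396)w - 1/44)(-396w² - 1188w - 22572) + (0)
Last nonzero remainder: -396w² - 1188w - 22572. Dividing through by -396 gives the monic gcd w² + 3w + 57.
Cancel w² + 3w + 57 from numerator and denominator to get the reduced form.

(360 + 66w + 7w² + w³)/(9 + w)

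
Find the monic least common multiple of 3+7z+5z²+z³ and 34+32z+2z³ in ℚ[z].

Repeated division with remainder:
  z³+5z²+7z+3 = (1/2)(2z³+32z+34) + (5z²−9z−14)
  2z³+32z+34 = ((2/5)z+18/25)(5z²−9z−14) + ((1102/25)z+1102/25)
  5z²−9z−14 = ((125/1102)z−175/551)((1102/25)z+1102/25) + (0)
Last nonzero remainder: (1102/25)z+1102/25. Dividing through by 1102/25 gives the monic gcd z+1.
Then lcm(f, g) = f·g / gcd(f, g); expanding and making the result monic gives the answer.

51+116z+81z²+19z³+4z⁴+z⁵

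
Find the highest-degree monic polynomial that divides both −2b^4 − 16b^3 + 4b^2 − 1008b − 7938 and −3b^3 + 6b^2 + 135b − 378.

b + 7

Euclidean algorithm in ℚ[b]:
  −2b^4 − 16b^3 + 4b^2 − 1008b − 7938 = ((2/3)b + 20/3)(−3b^3 + 6b^2 + 135b − 378) + (−126b^2 − 1656b − 5418)
  −3b^3 + 6b^2 + 135b − 378 = ((1/42)b − 53/147)(−126b^2 − 1656b − 5418) + (−(16320/49)b − 16320/7)
  −126b^2 − 1656b − 5418 = ((1029/2720)b + 6321/2720)(−(16320/49)b − 16320/7) + (0)
Last nonzero remainder: −(16320/49)b − 16320/7. Dividing through by −16320/49 gives the monic gcd b + 7.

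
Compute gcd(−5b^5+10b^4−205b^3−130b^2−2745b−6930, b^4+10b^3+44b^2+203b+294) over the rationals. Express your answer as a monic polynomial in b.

b^3+3b^2+23b+42

Apply the Euclidean algorithm:
  −5b^5+10b^4−205b^3−130b^2−2745b−6930 = (−5b+60)(b^4+10b^3+44b^2+203b+294) + (−585b^3−1755b^2−13455b−24570)
  b^4+10b^3+44b^2+203b+294 = (−(1/585)b−7/585)(−585b^3−1755b^2−13455b−24570) + (0)
Last nonzero remainder: −585b^3−1755b^2−13455b−24570. Dividing through by −585 gives the monic gcd b^3+3b^2+23b+42.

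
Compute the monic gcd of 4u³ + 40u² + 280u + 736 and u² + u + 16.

1

Euclidean algorithm in ℚ[u]:
  4u³ + 40u² + 280u + 736 = (4u + 36)(u² + u + 16) + (180u + 160)
  u² + u + 16 = ((1/180)u + 1/1620)(180u + 160) + (1288/81)
  180u + 160 = ((3645/322)u + 1620/161)(1288/81) + (0)
The last nonzero remainder is the constant 1288/81, so the polynomials are coprime and gcd = 1.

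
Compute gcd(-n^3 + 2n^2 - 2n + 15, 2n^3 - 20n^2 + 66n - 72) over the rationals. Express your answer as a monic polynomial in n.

n - 3

By polynomial division,
  -n^3 + 2n^2 - 2n + 15 = (-1/2)(2n^3 - 20n^2 + 66n - 72) + (-8n^2 + 31n - 21)
  2n^3 - 20n^2 + 66n - 72 = (-(1/4)n + 49/32)(-8n^2 + 31n - 21) + ((425/32)n - 1275/32)
  -8n^2 + 31n - 21 = (-(256/425)n + 224/425)((425/32)n - 1275/32) + (0)
Last nonzero remainder: (425/32)n - 1275/32. Dividing through by 425/32 gives the monic gcd n - 3.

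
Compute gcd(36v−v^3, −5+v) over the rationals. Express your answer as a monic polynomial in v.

Euclidean algorithm in ℚ[v]:
  −v^3+36v = (−v^2−5v+11)(v−5) + (55)
  v−5 = ((1/55)v−1/11)(55) + (0)
The last nonzero remainder is the constant 55, so the polynomials are coprime and gcd = 1.

1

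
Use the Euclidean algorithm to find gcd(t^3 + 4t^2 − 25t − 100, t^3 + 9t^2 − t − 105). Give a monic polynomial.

Repeated division with remainder:
  t^3 + 4t^2 − 25t − 100 = (t^3 + 9t^2 − t − 105) + (−5t^2 − 24t + 5)
  t^3 + 9t^2 − t − 105 = (−(1/5)t − 21/25)(−5t^2 − 24t + 5) + (−(504/25)t − 504/5)
  −5t^2 − 24t + 5 = ((125/504)t − 25/504)(−(504/25)t − 504/5) + (0)
Last nonzero remainder: −(504/25)t − 504/5. Dividing through by −504/25 gives the monic gcd t + 5.

t + 5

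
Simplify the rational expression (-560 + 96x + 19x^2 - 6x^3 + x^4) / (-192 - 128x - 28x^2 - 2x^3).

(140 - 59x + 10x^2 - x^3)/(48 + 20x + 2x^2)

By polynomial division,
  x^4 - 6x^3 + 19x^2 + 96x - 560 = (-(1/2)x + 10)(-2x^3 - 28x^2 - 128x - 192) + (235x^2 + 1280x + 1360)
  -2x^3 - 28x^2 - 128x - 192 = (-(2/235)x - 804/11045)(235x^2 + 1280x + 1360) + (-(51360/2209)x - 205440/2209)
  235x^2 + 1280x + 1360 = (-(103823/10272)x - 37553/2568)(-(51360/2209)x - 205440/2209) + (0)
Last nonzero remainder: -(51360/2209)x - 205440/2209. Dividing through by -51360/2209 gives the monic gcd x + 4.
Cancel x + 4 from numerator and denominator to get the reduced form.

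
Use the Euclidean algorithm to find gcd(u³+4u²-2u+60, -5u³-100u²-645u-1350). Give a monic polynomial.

u+6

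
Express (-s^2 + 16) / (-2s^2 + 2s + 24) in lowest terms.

(s + 4)/(2s + 6)

By polynomial division,
  -s^2 + 16 = (1/2)(-2s^2 + 2s + 24) + (-s + 4)
  -2s^2 + 2s + 24 = (2s + 6)(-s + 4) + (0)
Last nonzero remainder: -s + 4. Dividing through by -1 gives the monic gcd s - 4.
Cancel s - 4 from numerator and denominator to get the reduced form.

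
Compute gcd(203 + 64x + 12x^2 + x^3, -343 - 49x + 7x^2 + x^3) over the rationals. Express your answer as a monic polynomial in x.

7 + x

Apply the Euclidean algorithm:
  x^3 + 12x^2 + 64x + 203 = (x^3 + 7x^2 - 49x - 343) + (5x^2 + 113x + 546)
  x^3 + 7x^2 - 49x - 343 = ((1/5)x - 78/25)(5x^2 + 113x + 546) + ((4859/25)x + 34013/25)
  5x^2 + 113x + 546 = ((125/4859)x + 1950/4859)((4859/25)x + 34013/25) + (0)
Last nonzero remainder: (4859/25)x + 34013/25. Dividing through by 4859/25 gives the monic gcd x + 7.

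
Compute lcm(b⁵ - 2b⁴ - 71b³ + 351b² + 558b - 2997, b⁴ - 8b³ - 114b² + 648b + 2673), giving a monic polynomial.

b⁷ - 22b⁶ + 68b⁵ + 1573b⁴ - 13491b³ + 20592b² + 115182b - 296703

Repeated division with remainder:
  b⁵ - 2b⁴ - 71b³ + 351b² + 558b - 2997 = (b + 6)(b⁴ - 8b³ - 114b² + 648b + 2673) + (91b³ + 387b² - 6003b - 19035)
  b⁴ - 8b³ - 114b² + 648b + 2673 = ((1/91)b - 1115/8281)(91b³ + 387b² - 6003b - 19035) + ((33744/8281)b² + (404928/8281)b + 911088/8281)
  91b³ + 387b² - 6003b - 19035 = ((753571/33744)b - 1946035/11248)((33744/8281)b² + (404928/8281)b + 911088/8281) + (0)
Last nonzero remainder: (33744/8281)b² + (404928/8281)b + 911088/8281. Dividing through by 33744/8281 gives the monic gcd b² + 12b + 27.
Then lcm(f, g) = f·g / gcd(f, g); expanding and making the result monic gives the answer.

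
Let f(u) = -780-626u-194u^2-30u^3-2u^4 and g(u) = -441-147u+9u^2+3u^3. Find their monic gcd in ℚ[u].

By polynomial division,
  -2u^4-30u^3-194u^2-626u-780 = (-(2/3)u-8)(3u^3+9u^2-147u-441) + (-220u^2-2096u-4308)
  3u^3+9u^2-147u-441 = (-(3/220)u+1077/12100)(-220u^2-2096u-4308) + (-(58032/3025)u-174096/3025)
  -220u^2-2096u-4308 = ((166375/14508)u+1085975/14508)(-(58032/3025)u-174096/3025) + (0)
Last nonzero remainder: -(58032/3025)u-174096/3025. Dividing through by -58032/3025 gives the monic gcd u+3.

3+u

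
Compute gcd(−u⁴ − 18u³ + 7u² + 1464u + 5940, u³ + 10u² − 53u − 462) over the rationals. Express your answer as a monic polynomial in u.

By polynomial division,
  −u⁴ − 18u³ + 7u² + 1464u + 5940 = (−u − 8)(u³ + 10u² − 53u − 462) + (34u² + 578u + 2244)
  u³ + 10u² − 53u − 462 = ((1/34)u − 7/34)(34u² + 578u + 2244) + (0)
Last nonzero remainder: 34u² + 578u + 2244. Dividing through by 34 gives the monic gcd u² + 17u + 66.

u² + 17u + 66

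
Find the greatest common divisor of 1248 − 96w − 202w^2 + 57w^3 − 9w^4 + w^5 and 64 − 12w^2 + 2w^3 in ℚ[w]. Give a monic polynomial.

Repeated division with remainder:
  w^5 − 9w^4 + 57w^3 − 202w^2 − 96w + 1248 = ((1/2)w^2 − (3/2)w + 39/2)(2w^3 − 12w^2 + 64) + (0)
Last nonzero remainder: 2w^3 − 12w^2 + 64. Dividing through by 2 gives the monic gcd w^3 − 6w^2 + 32.

32 − 6w^2 + w^3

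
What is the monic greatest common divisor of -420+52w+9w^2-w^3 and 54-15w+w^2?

-6+w

By polynomial division,
  -w^3+9w^2+52w-420 = (-w-6)(w^2-15w+54) + (16w-96)
  w^2-15w+54 = ((1/16)w-9/16)(16w-96) + (0)
Last nonzero remainder: 16w-96. Dividing through by 16 gives the monic gcd w-6.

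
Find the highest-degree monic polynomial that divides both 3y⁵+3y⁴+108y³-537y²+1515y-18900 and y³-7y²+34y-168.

y²-y+28

Euclidean algorithm in ℚ[y]:
  3y⁵+3y⁴+108y³-537y²+1515y-18900 = (3y²+24y+174)(y³-7y²+34y-168) + (369y²-369y+10332)
  y³-7y²+34y-168 = ((1/369)y-2/123)(369y²-369y+10332) + (0)
Last nonzero remainder: 369y²-369y+10332. Dividing through by 369 gives the monic gcd y²-y+28.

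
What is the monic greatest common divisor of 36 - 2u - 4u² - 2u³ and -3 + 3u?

1

Euclidean algorithm in ℚ[u]:
  -2u³ - 4u² - 2u + 36 = (-(2/3)u² - 2u - 8/3)(3u - 3) + (28)
  3u - 3 = ((3/28)u - 3/28)(28) + (0)
The last nonzero remainder is the constant 28, so the polynomials are coprime and gcd = 1.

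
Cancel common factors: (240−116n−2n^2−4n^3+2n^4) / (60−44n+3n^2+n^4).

(−8+2n)/(−2+n)

Euclidean algorithm in ℚ[n]:
  2n^4−4n^3−2n^2−116n+240 = (2)(n^4+3n^2−44n+60) + (−4n^3−8n^2−28n+120)
  n^4+3n^2−44n+60 = (−(1/4)n+1/2)(−4n^3−8n^2−28n+120) + (0)
Last nonzero remainder: −4n^3−8n^2−28n+120. Dividing through by −4 gives the monic gcd n^3+2n^2+7n−30.
Cancel n^3+2n^2+7n−30 from numerator and denominator to get the reduced form.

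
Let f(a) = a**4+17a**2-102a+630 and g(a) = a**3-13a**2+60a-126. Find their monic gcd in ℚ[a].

a**2-6a+18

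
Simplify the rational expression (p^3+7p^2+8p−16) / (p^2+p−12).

(p^2+3p−4)/(p−3)

Repeated division with remainder:
  p^3+7p^2+8p−16 = (p+6)(p^2+p−12) + (14p+56)
  p^2+p−12 = ((1/14)p−3/14)(14p+56) + (0)
Last nonzero remainder: 14p+56. Dividing through by 14 gives the monic gcd p+4.
Cancel p+4 from numerator and denominator to get the reduced form.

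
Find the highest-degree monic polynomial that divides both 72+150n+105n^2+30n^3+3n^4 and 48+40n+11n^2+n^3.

By polynomial division,
  3n^4+30n^3+105n^2+150n+72 = (3n-3)(n^3+11n^2+40n+48) + (18n^2+126n+216)
  n^3+11n^2+40n+48 = ((1/18)n+2/9)(18n^2+126n+216) + (0)
Last nonzero remainder: 18n^2+126n+216. Dividing through by 18 gives the monic gcd n^2+7n+12.

12+7n+n^2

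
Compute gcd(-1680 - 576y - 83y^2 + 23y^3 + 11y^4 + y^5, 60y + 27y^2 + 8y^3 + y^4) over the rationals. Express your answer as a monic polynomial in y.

Apply the Euclidean algorithm:
  y^5 + 11y^4 + 23y^3 - 83y^2 - 576y - 1680 = (y + 3)(y^4 + 8y^3 + 27y^2 + 60y) + (-28y^3 - 224y^2 - 756y - 1680)
  y^4 + 8y^3 + 27y^2 + 60y = (-(1/28)y)(-28y^3 - 224y^2 - 756y - 1680) + (0)
Last nonzero remainder: -28y^3 - 224y^2 - 756y - 1680. Dividing through by -28 gives the monic gcd y^3 + 8y^2 + 27y + 60.

60 + 27y + 8y^2 + y^3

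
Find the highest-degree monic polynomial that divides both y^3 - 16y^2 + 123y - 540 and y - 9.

By polynomial division,
  y^3 - 16y^2 + 123y - 540 = (y^2 - 7y + 60)(y - 9) + (0)
The last nonzero remainder y - 9 is already monic.

y - 9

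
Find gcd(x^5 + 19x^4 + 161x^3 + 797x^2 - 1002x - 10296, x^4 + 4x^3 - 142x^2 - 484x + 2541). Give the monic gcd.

x^2 + 8x - 33

Apply the Euclidean algorithm:
  x^5 + 19x^4 + 161x^3 + 797x^2 - 1002x - 10296 = (x + 15)(x^4 + 4x^3 - 142x^2 - 484x + 2541) + (243x^3 + 3411x^2 + 3717x - 48411)
  x^4 + 4x^3 - 142x^2 - 484x + 2541 = ((1/243)x - 271/6561)(243x^3 + 3411x^2 + 3717x - 48411) + (-(11960/729)x^2 - (95680/729)x + 131560/243)
  243x^3 + 3411x^2 + 3717x - 48411 = (-(177147/11960)x - 1069443/11960)(-(11960/729)x^2 - (95680/729)x + 131560/243) + (0)
Last nonzero remainder: -(11960/729)x^2 - (95680/729)x + 131560/243. Dividing through by -11960/729 gives the monic gcd x^2 + 8x - 33.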